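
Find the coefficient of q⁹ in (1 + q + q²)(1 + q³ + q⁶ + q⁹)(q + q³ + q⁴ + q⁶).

(1 + q + q²) has coefficients 1,1,1 for degrees 0…2.
(1 + q³ + q⁶ + q⁹) has coefficients 1,0,0,1,0,0,1,0,0,1 for degrees 0…9.
Finally multiplying by (q + q³ + q⁴ + q⁶), the product of all factors after the first has coefficients 0,1,0,1,2,0,2,2,0,2 for degrees 0…9.
[q⁹] = 1·2 + 1·0 + 1·2 = 4.

4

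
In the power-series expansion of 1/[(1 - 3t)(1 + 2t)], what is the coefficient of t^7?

1261

The denominator gives the recurrence a_n = a_(n−1) + 6a_(n−2) for n ≥ 2; the numerator fixes a_0 = 1, a_1 = 1.
Iterating: 1, 1, 7, 13, 55, 133, 463, 1261, so a_7 = 1261.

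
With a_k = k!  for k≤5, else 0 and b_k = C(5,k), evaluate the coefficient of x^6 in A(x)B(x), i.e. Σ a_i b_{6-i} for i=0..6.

Write out a_i and b_{6-i} for i = 0,…,6 and sum the products.
Σ = 1·0 + 1·1 + 2·5 + 6·10 + 24·10 + 120·5 + 0·1 = 911.

911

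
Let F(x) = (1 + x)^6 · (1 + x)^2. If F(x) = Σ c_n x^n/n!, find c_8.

40320

The EGF product rule gives c_8 = Σ_{k_1+k_2=8} C(8; k_1,k_2) · ∏ g_i(k_i), where (1+x)^6 gives the falling factorial (6)_k; (1+x)^2 gives the falling factorial (2)_k.
g_1(k) for k = 0…8: 1, 6, 30, 120, 360, 720, 720, 0, 0.
g_2(k) for k = 0…8: 1, 2, 2, 0, 0, 0, 0, 0, 0.
c_8 = Σ_k C(8,k)·g_1(k)·g_2(8−k) = 28·720·2 = 40320.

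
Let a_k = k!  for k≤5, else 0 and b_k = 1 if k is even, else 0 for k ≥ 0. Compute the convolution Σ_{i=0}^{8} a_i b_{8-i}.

Write out a_i and b_{8-i} for i = 0,…,8 and sum the products.
Σ = 1·1 + 1·0 + 2·1 + 6·0 + 24·1 + 120·0 + 0·1 + 0·0 + 0·1 = 27.

27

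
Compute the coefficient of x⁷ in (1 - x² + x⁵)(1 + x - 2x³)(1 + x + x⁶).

2

(1 - x² + x⁵) has coefficients 1,0,-1,0,0,1 for degrees 0…5.
(1 + x - 2x³) has coefficients 1,1,0,-2,0,0,0,0 for degrees 0…7.
Finally multiplying by (1 + x + x⁶), the product of all factors after the first has coefficients 1,2,1,-2,-2,0,1,1 for degrees 0…7.
[x⁷] = 1·1 − 1·0 + 1·1 = 2.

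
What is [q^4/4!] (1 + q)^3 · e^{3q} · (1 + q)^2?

The EGF product rule gives c_4 = Σ_{k_1+k_2+k_3=4} C(4; k_1,k_2,k_3) · ∏ g_i(k_i), where (1+q)^3 gives the falling factorial (3)_k; e^{3q} gives (3)^k; (1+q)^2 gives the falling factorial (2)_k.
g_1(k) for k = 0…4: 1, 3, 6, 6, 0.
g_2(k) for k = 0…4: 1, 3, 9, 27, 81.
g_3(k) for k = 0…4: 1, 2, 2, 0, 0.
First combine the last two factors: h(k) = Σ_j C(k,j)·g_2(j)·g_3(k−j) for k = 0…4: 1, 5, 23, 99, 405.
c_4 = Σ_k C(4,k)·g_1(k)·h(4−k) = 1·1·405 + 4·3·99 + 6·6·23 + 4·6·5 = 405 + 1188 + 828 + 120 = 2541.

2541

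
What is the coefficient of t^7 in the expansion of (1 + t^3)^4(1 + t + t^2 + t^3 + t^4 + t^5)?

(1 + t^3)^4 has coefficients 1,0,0,4,0,0,6,0 for degrees 0…7.
(1 + t + t^2 + t^3 + t^4 + t^5) has coefficients 1,1,1,1,1,1,0,0 for degrees 0…7.
[t^7] = 1·0 + 4·1 + 6·1 = 10.

10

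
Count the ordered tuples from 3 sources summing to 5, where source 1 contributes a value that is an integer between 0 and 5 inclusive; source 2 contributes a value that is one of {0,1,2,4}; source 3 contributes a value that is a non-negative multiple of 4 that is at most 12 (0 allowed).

6

The generating function for the choices is (1 + x + x² + x³ + x⁴ + x⁵)·(1 + x + x² + x⁴)·(1 + x⁴ + x⁸ + x¹²); the count is [x⁵].
(1 + x + x² + x³ + x⁴ + x⁵) has coefficients 1,1,1,1,1,1 for degrees 0…5.
(1 + x + x² + x⁴) has coefficients 1,1,1,0,1,0 for degrees 0…5.
Finally multiplying by (1 + x⁴ + x⁸ + x¹²), the product of all factors after the first has coefficients 1,1,1,0,2,1 for degrees 0…5.
[x⁵] = 1·1 + 1·2 + 1·0 + 1·1 + 1·1 + 1·1 = 6.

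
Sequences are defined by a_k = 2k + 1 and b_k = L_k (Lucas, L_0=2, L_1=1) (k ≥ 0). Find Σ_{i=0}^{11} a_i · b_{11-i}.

2176

The convolution is the t^11 coefficient of A(t)B(t).
Σ = 1·199 + 3·123 + 5·76 + 7·47 + 9·29 + 11·18 + 13·11 + 15·7 + 17·4 + 19·3 + 21·1 + 23·2 = 2176.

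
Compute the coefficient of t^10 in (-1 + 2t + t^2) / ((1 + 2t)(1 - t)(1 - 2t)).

Partial fractions give a closed form: a_n = (-7/12)·(-2)^n + (-2/3)·1^n + (1/4)·2^n.
At n = 10: a_10 = -342.

-342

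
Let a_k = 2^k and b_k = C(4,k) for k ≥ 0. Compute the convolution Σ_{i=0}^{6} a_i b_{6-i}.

This is [x^6] in the product of the two ordinary generating functions.
Σ = 1·0 + 2·0 + 4·1 + 8·4 + 16·6 + 32·4 + 64·1 = 324.

324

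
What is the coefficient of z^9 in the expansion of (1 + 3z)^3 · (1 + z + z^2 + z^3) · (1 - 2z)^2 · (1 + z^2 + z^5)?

63

(1 + 3z)^3 has coefficients 1,9,27,27 for degrees 0…3.
(1 + z + z^2 + z^3) has coefficients 1,1,1,1,0,0,0,0,0,0 for degrees 0…9.
Multiplying by (1 - 2z)^2 gives running coefficients 1,-3,1,1,0,4,0,0,0,0 for degrees 0…9.
Finally multiplying by (1 + z^2 + z^5), the product of all factors after the first has coefficients 1,-3,2,-2,1,6,-3,5,1,0 for degrees 0…9.
[z^9] = 1·0 + 9·1 + 27·5 + 27·(-3) = 63.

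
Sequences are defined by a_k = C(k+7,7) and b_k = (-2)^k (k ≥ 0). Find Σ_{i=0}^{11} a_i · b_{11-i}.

The convolution is the x^11 coefficient of A(x)B(x).
Σ = 1·(-2048) + 8·1024 + 36·(-512) + 120·256 + 330·(-128) + 792·64 + 1716·(-32) + 3432·16 + 6435·(-8) + 11440·4 + 19448·(-2) + 31824·1 = 14088.

14088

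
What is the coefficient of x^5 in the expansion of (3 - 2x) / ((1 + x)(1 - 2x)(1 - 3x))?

The denominator gives the recurrence a_n = 4a_(n−1) − a_(n−2) − 6a_(n−3) for n ≥ 3; the numerator fixes a_0 = 3, a_1 = 10, a_2 = 37.
Iterating: 3, 10, 37, 120, 383, 1190, so a_5 = 1190.

1190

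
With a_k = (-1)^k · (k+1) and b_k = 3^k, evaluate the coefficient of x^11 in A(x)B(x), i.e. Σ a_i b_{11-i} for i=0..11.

99642

This is [x^11] in the product of the two ordinary generating functions.
Σ = 1·177147 − 2·59049 + 3·19683 − 4·6561 + 5·2187 − 6·729 + 7·243 − 8·81 + 9·27 − 10·9 + 11·3 − 12·1 = 99642.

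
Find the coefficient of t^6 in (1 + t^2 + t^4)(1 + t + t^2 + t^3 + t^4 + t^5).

(1 + t^2 + t^4) has coefficients 1,0,1,0,1 for degrees 0…4.
(1 + t + t^2 + t^3 + t^4 + t^5) has coefficients 1,1,1,1,1,1,0 for degrees 0…6.
[t^6] = 1·0 + 1·1 + 1·1 = 2.

2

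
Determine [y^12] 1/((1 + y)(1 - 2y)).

Partial fractions give a closed form: a_n = (1/3)·(-1)^n + (2/3)·2^n.
At n = 12: a_12 = 2731.

2731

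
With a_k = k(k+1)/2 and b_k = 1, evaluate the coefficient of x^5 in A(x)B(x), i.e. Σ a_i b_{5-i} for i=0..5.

35

The convolution is the x^5 coefficient of A(x)B(x).
Σ = 0·1 + 1·1 + 3·1 + 6·1 + 10·1 + 15·1 = 35.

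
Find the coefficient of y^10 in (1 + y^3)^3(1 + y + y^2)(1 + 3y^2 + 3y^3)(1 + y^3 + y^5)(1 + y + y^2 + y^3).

183

(1 + y^3)^3 has coefficients 1,0,0,3,0,0,3,0,0,1 for degrees 0…9.
(1 + y + y^2) has coefficients 1,1,1,0,0,0,0,0,0,0,0 for degrees 0…10.
Multiplying by (1 + 3y^2 + 3y^3) gives running coefficients 1,1,4,6,6,3,0,0,0,0,0 for degrees 0…10.
Multiplying by (1 + y^3 + y^5) gives running coefficients 1,1,4,7,7,8,7,10,9,6,3 for degrees 0…10.
Finally multiplying by (1 + y + y^2 + y^3), the product of all factors after the first has coefficients 1,2,6,13,19,26,29,32,34,32,28 for degrees 0…10.
[y^10] = 1·28 + 3·32 + 3·19 + 1·2 = 183.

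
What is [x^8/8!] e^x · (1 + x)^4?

The EGF product rule gives c_8 = Σ_{k_1+k_2=8} C(8; k_1,k_2) · ∏ g_i(k_i), where e^x gives (1)^k; (1+x)^4 gives the falling factorial (4)_k.
g_1(k) for k = 0…8: 1, 1, 1, 1, 1, 1, 1, 1, 1.
g_2(k) for k = 0…8: 1, 4, 12, 24, 24, 0, 0, 0, 0.
c_8 = Σ_k C(8,k)·g_1(k)·g_2(8−k) = 70·1·24 + 56·1·24 + 28·1·12 + 8·1·4 + 1·1·1 = 1680 + 1344 + 336 + 32 + 1 = 3393.

3393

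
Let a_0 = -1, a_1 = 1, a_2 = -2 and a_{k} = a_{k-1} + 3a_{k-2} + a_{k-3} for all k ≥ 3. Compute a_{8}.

-121

The ordinary generating function has denominator 1 - q - 3q^2 - q^3.
Iterating the recurrence: a_0,…,a_{8} = -1, 1, -2, 0, -5, -7, -22, -48, -121.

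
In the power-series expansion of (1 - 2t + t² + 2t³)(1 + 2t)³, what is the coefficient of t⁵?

32

(1 - 2t + t² + 2t³) has coefficients 1,-2,1,2 for degrees 0…3.
(1 + 2t)³ has coefficients 1,6,12,8,0,0 for degrees 0…5.
[t⁵] = 1·0 − 2·0 + 1·8 + 2·12 = 32.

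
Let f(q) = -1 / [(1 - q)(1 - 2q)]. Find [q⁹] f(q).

-1023

Partial fractions give a closed form: a_n = (1)·1^n + (-2)·2^n.
At n = 9: a_9 = -1023.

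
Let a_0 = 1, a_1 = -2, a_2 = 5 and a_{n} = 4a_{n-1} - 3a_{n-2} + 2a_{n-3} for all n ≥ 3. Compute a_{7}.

The ordinary generating function has denominator 1 - 4t + 3t^2 - 2t^3.
Iterating the recurrence: a_0,…,a_{7} = 1, -2, 5, 28, 93, 298, 969, 3168.

3168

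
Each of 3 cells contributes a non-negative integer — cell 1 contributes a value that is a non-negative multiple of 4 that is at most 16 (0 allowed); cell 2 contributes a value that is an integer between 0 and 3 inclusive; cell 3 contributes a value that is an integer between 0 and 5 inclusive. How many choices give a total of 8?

The generating function for the choices is (1 + z^4 + z^8 + z^12 + z^16)·(1 + z + z^2 + z^3)·(1 + z + z^2 + z^3 + z^4 + z^5); the count is [z^8].
(1 + z^4 + z^8 + z^12 + z^16) has coefficients 1,0,0,0,1,0,0,0,1 for degrees 0…8.
(1 + z + z^2 + z^3) has coefficients 1,1,1,1,0,0,0,0,0 for degrees 0…8.
Finally multiplying by (1 + z + z^2 + z^3 + z^4 + z^5), the product of all factors after the first has coefficients 1,2,3,4,4,4,3,2,1 for degrees 0…8.
[z^8] = 1·1 + 1·4 + 1·1 = 6.

6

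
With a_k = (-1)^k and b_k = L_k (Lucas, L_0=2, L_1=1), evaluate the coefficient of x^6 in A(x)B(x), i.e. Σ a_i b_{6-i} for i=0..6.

14

The convolution is the x^6 coefficient of A(x)B(x).
Σ = 1·18 − 1·11 + 1·7 − 1·4 + 1·3 − 1·1 + 1·2 = 14.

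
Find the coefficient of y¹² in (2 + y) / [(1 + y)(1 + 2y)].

12287

The denominator gives the recurrence a_n = −3a_(n−1) − 2a_(n−2) for n ≥ 3; the numerator fixes a_0 = 2, a_1 = -5, a_2 = 11.
Iterating: 2, -5, 11, -23, 47, -95, 191, -383, 767, -1535, 3071, -6143, 12287, so a_12 = 12287.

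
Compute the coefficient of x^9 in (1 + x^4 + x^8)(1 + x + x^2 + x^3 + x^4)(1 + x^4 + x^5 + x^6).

(1 + x^4 + x^8) has coefficients 1,0,0,0,1,0,0,0,1 for degrees 0…8.
(1 + x + x^2 + x^3 + x^4) has coefficients 1,1,1,1,1,0,0,0,0,0 for degrees 0…9.
Finally multiplying by (1 + x^4 + x^5 + x^6), the product of all factors after the first has coefficients 1,1,1,1,2,2,3,3,3,2 for degrees 0…9.
[x^9] = 1·2 + 1·2 + 1·1 = 5.

5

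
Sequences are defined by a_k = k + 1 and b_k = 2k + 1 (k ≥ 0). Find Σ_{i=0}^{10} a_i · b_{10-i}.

This is [x^10] in the product of the two ordinary generating functions.
Σ = 1·21 + 2·19 + 3·17 + 4·15 + 5·13 + 6·11 + 7·9 + 8·7 + 9·5 + 10·3 + 11·1 = 506.

506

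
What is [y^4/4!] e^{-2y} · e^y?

1

The EGF product rule gives c_4 = Σ_{k_1+k_2=4} C(4; k_1,k_2) · ∏ g_i(k_i), where e^{-2y} gives (-2)^k; e^y gives (1)^k.
g_1(k) for k = 0…4: 1, -2, 4, -8, 16.
g_2(k) for k = 0…4: 1, 1, 1, 1, 1.
c_4 = Σ_k C(4,k)·g_1(k)·g_2(4−k) = 1·1·1 + 4·(-2)·1 + 6·4·1 + 4·(-8)·1 + 1·16·1 = 1 − 8 + 24 − 32 + 16 = 1.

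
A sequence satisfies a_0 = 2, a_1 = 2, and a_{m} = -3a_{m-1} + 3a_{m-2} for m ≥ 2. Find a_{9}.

14742

The ordinary generating function has denominator 1 + 3q - 3q^2.
Iterating the recurrence: a_0,…,a_{9} = 2, 2, 0, 6, -18, 72, -270, 1026, -3888, 14742.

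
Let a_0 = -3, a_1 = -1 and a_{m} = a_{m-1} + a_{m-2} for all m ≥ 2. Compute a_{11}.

The ordinary generating function has denominator 1 - z - z^2.
Iterating the recurrence: a_0,…,a_{11} = -3, -1, -4, -5, -9, -14, -23, -37, -60, -97, -157, -254.

-254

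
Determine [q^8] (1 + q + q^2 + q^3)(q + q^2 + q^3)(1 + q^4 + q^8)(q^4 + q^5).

(1 + q + q^2 + q^3) has coefficients 1,1,1,1 for degrees 0…3.
(q + q^2 + q^3) has coefficients 0,1,1,1,0,0,0,0,0 for degrees 0…8.
Multiplying by (1 + q^4 + q^8) gives running coefficients 0,1,1,1,0,1,1,1,0 for degrees 0…8.
Finally multiplying by (q^4 + q^5), the product of all factors after the first has coefficients 0,0,0,0,0,1,2,2,1 for degrees 0…8.
[q^8] = 1·1 + 1·2 + 1·2 + 1·1 = 6.

6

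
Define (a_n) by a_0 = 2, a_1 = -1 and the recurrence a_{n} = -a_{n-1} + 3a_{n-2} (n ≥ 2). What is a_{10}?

4207

The ordinary generating function has denominator 1 + q - 3q^2.
Iterating the recurrence: a_0,…,a_{10} = 2, -1, 7, -10, 31, -61, 154, -337, 799, -1810, 4207.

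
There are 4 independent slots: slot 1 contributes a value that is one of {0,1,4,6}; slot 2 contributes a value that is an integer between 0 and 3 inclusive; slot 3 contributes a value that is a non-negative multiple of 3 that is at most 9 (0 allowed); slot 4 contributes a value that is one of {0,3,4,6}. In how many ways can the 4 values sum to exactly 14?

16

The generating function for the choices is (1 + z + z⁴ + z⁶)·(1 + z + z² + z³)·(1 + z³ + z⁶ + z⁹)·(1 + z³ + z⁴ + z⁶); the count is [z¹⁴].
(1 + z + z⁴ + z⁶) has coefficients 1,1,0,0,1,0,1 for degrees 0…6.
(1 + z + z² + z³) has coefficients 1,1,1,1,0,0,0,0,0,0,0,0,0,0,0 for degrees 0…14.
Multiplying by (1 + z³ + z⁶ + z⁹) gives running coefficients 1,1,1,2,1,1,2,1,1,2,1,1,1,0,0 for degrees 0…14.
Finally multiplying by (1 + z³ + z⁴ + z⁶), the product of all factors after the first has coefficients 1,1,1,3,3,3,6,5,4,7,5,4,6,4,3 for degrees 0…14.
[z¹⁴] = 1·3 + 1·4 + 1·5 + 1·4 = 16.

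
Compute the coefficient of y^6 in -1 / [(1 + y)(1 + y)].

-7

The denominator gives the recurrence a_n = −2a_(n−1) − a_(n−2) for n ≥ 2; the numerator fixes a_0 = -1, a_1 = 2.
Iterating: -1, 2, -3, 4, -5, 6, -7, so a_6 = -7.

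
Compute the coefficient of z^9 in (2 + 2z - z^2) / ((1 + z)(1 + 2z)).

The denominator gives the recurrence a_n = −3a_(n−1) − 2a_(n−2) for n ≥ 3; the numerator fixes a_0 = 2, a_1 = -4, a_2 = 7.
Iterating: 2, -4, 7, -13, 25, -49, 97, -193, 385, -769, so a_9 = -769.

-769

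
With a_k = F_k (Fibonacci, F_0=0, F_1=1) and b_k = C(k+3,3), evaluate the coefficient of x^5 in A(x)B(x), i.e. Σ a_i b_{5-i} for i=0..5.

92

The convolution is the t^5 coefficient of A(t)B(t).
Σ = 0·56 + 1·35 + 1·20 + 2·10 + 3·4 + 5·1 = 92.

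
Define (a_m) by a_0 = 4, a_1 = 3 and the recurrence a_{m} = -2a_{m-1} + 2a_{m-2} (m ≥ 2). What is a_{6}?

The ordinary generating function has denominator 1 + 2q - 2q^2.
Iterating the recurrence: a_0,…,a_{6} = 4, 3, 2, 2, 0, 4, -8.

-8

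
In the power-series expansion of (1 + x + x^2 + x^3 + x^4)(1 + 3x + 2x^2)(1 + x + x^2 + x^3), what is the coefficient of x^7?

13

(1 + x + x^2 + x^3 + x^4) has coefficients 1,1,1,1,1 for degrees 0…4.
(1 + 3x + 2x^2) has coefficients 1,3,2,0,0,0,0,0 for degrees 0…7.
Finally multiplying by (1 + x + x^2 + x^3), the product of all factors after the first has coefficients 1,4,6,6,5,2,0,0 for degrees 0…7.
[x^7] = 1·0 + 1·0 + 1·2 + 1·5 + 1·6 = 13.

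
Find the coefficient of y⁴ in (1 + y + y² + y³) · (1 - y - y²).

-2

(1 + y + y² + y³) has coefficients 1,1,1,1 for degrees 0…3.
(1 - y - y²) has coefficients 1,-1,-1,0,0 for degrees 0…4.
[y⁴] = 1·0 + 1·0 + 1·(-1) + 1·(-1) = -2.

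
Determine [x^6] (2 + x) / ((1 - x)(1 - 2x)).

317

Partial fractions give a closed form: a_n = (-3)·1^n + (5)·2^n.
At n = 6: a_6 = 317.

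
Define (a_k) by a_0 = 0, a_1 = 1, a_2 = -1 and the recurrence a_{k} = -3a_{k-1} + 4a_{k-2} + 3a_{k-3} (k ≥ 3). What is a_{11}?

285382

The ordinary generating function has denominator 1 + 3q - 4q^2 - 3q^3.
Iterating the recurrence: a_0,…,a_{11} = 0, 1, -1, 7, -22, 91, -340, 1318, -5041, 19375, -74335, 285382.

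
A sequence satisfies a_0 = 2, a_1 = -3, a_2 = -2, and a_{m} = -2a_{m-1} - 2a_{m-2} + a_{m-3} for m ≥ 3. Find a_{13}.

The ordinary generating function has denominator 1 + 2t + 2t^2 - t^3.
Iterating the recurrence: a_0,…,a_{13} = 2, -3, -2, 12, -23, 20, 18, -99, 182, -148, -167, 812, -1438, 1085.

1085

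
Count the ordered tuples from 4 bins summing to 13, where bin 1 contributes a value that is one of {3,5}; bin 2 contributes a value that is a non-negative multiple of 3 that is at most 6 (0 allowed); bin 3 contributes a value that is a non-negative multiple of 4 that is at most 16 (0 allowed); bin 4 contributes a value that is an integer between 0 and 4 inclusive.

8

The generating function for the choices is (y³ + y⁵)·(1 + y³ + y⁶)·(1 + y⁴ + y⁸ + y¹² + y¹⁶)·(1 + y + y² + y³ + y⁴); the count is [y¹³].
(y³ + y⁵) has coefficients 0,0,0,1,0,1 for degrees 0…5.
(1 + y³ + y⁶) has coefficients 1,0,0,1,0,0,1,0,0,0,0,0,0,0 for degrees 0…13.
Multiplying by (1 + y⁴ + y⁸ + y¹² + y¹⁶) gives running coefficients 1,0,0,1,1,0,1,1,1,0,1,1,1,0 for degrees 0…13.
Finally multiplying by (1 + y + y² + y³ + y⁴), the product of all factors after the first has coefficients 1,1,1,2,3,2,3,4,4,3,4,4,4,3 for degrees 0…13.
[y¹³] = 1·4 + 1·4 = 8.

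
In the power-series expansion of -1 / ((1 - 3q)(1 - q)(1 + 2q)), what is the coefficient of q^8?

-5973

Partial fractions give a closed form: a_n = (-9/10)·3^n + (1/6)·1^n + (-4/15)·(-2)^n.
At n = 8: a_8 = -5973.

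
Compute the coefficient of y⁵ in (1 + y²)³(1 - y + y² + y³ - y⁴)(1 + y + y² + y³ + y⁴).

(1 + y²)³ has coefficients 1,0,3,0,3,0 for degrees 0…5.
(1 - y + y² + y³ - y⁴) has coefficients 1,-1,1,1,-1,0 for degrees 0…5.
Finally multiplying by (1 + y + y² + y³ + y⁴), the product of all factors after the first has coefficients 1,0,1,2,1,0 for degrees 0…5.
[y⁵] = 1·0 + 3·2 + 3·0 = 6.

6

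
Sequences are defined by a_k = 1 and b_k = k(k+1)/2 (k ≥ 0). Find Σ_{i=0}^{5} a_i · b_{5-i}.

Write out a_i and b_{5-i} for i = 0,…,5 and sum the products.
Σ = 1·15 + 1·10 + 1·6 + 1·3 + 1·1 + 1·0 = 35.

35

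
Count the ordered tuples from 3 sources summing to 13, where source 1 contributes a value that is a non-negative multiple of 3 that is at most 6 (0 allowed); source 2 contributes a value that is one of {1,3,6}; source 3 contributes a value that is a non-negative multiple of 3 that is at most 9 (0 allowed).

The generating function for the choices is (1 + z³ + z⁶)·(z + z³ + z⁶)·(1 + z³ + z⁶ + z⁹); the count is [z¹³].
(1 + z³ + z⁶) has coefficients 1,0,0,1,0,0,1 for degrees 0…6.
(z + z³ + z⁶) has coefficients 0,1,0,1,0,0,1,0,0,0,0,0,0,0 for degrees 0…13.
Finally multiplying by (1 + z³ + z⁶ + z⁹), the product of all factors after the first has coefficients 0,1,0,1,1,0,2,1,0,2,1,0,2,0 for degrees 0…13.
[z¹³] = 1·0 + 1·1 + 1·1 = 2.

2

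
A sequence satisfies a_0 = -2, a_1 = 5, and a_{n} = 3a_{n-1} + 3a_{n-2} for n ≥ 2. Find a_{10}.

457569

The ordinary generating function has denominator 1 - 3x - 3x^2.
Iterating the recurrence: a_0,…,a_{10} = -2, 5, 9, 42, 153, 585, 2214, 8397, 31833, 120690, 457569.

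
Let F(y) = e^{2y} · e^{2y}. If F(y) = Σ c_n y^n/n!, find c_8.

The EGF product rule gives c_8 = Σ_{k_1+k_2=8} C(8; k_1,k_2) · ∏ g_i(k_i), where e^{2y} gives (2)^k; e^{2y} gives (2)^k.
g_1(k) for k = 0…8: 1, 2, 4, 8, 16, 32, 64, 128, 256.
g_2(k) for k = 0…8: 1, 2, 4, 8, 16, 32, 64, 128, 256.
c_8 = Σ_k C(8,k)·g_1(k)·g_2(8−k) = 1·1·256 + 8·2·128 + 28·4·64 + 56·8·32 + 70·16·16 + 56·32·8 + 28·64·4 + 8·128·2 + 1·256·1 = 256 + 2048 + 7168 + 14336 + 17920 + 14336 + 7168 + 2048 + 256 = 65536.

65536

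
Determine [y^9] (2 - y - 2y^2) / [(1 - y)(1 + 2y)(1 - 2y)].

Partial fractions give a closed form: a_n = (1/3)·1^n + (2/3)·(-2)^n + (1)·2^n.
At n = 9: a_9 = 171.

171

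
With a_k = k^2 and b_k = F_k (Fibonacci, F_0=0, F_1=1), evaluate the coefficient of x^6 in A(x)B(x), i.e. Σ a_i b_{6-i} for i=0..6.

This is [x^6] in the product of the two ordinary generating functions.
Σ = 0·8 + 1·5 + 4·3 + 9·2 + 16·1 + 25·1 + 36·0 = 76.

76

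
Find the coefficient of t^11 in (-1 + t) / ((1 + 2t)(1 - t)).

The denominator gives the recurrence a_n = −a_(n−1) + 2a_(n−2) for n ≥ 3; the numerator fixes a_0 = -1, a_1 = 2, a_2 = -4.
Iterating: -1, 2, -4, 8, -16, 32, -64, 128, -256, 512, -1024, 2048, so a_11 = 2048.

2048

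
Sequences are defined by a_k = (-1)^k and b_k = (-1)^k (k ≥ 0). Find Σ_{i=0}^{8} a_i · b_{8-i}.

9

The convolution is the t^8 coefficient of A(t)B(t).
Σ = 1·1 − 1·(-1) + 1·1 − 1·(-1) + 1·1 − 1·(-1) + 1·1 − 1·(-1) + 1·1 = 9.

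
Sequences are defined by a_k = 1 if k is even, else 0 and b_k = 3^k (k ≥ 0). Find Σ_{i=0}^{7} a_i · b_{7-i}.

Write out a_i and b_{7-i} for i = 0,…,7 and sum the products.
Σ = 1·2187 + 0·729 + 1·243 + 0·81 + 1·27 + 0·9 + 1·3 + 0·1 = 2460.

2460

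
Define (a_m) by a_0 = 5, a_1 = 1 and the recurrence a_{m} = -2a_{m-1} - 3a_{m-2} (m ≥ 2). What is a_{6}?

The ordinary generating function has denominator 1 + 2x + 3x^2.
Iterating the recurrence: a_0,…,a_{6} = 5, 1, -17, 31, -11, -71, 175.

175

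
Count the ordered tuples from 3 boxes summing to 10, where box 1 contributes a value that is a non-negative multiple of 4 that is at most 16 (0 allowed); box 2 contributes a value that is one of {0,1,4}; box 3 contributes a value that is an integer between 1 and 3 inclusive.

3

The generating function for the choices is (1 + x⁴ + x⁸ + x¹² + x¹⁶)·(1 + x + x⁴)·(x + x² + x³); the count is [x¹⁰].
(1 + x⁴ + x⁸ + x¹² + x¹⁶) has coefficients 1,0,0,0,1,0,0,0,1,0,0 for degrees 0…10.
(1 + x + x⁴) has coefficients 1,1,0,0,1,0,0,0,0,0,0 for degrees 0…10.
Finally multiplying by (x + x² + x³), the product of all factors after the first has coefficients 0,1,2,2,1,1,1,1,0,0,0 for degrees 0…10.
[x¹⁰] = 1·0 + 1·1 + 1·2 = 3.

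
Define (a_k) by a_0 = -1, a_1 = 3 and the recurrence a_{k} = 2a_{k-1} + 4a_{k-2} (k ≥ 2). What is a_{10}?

The ordinary generating function has denominator 1 - 2y - 4y^2.
Iterating the recurrence: a_0,…,a_{10} = -1, 3, 2, 16, 40, 144, 448, 1472, 4736, 15360, 49664.

49664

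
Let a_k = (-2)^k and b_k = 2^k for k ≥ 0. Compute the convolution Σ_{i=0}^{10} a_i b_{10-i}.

1024

This is [x^10] in the product of the two ordinary generating functions.
Σ = 1·1024 − 2·512 + 4·256 − 8·128 + 16·64 − 32·32 + 64·16 − 128·8 + 256·4 − 512·2 + 1024·1 = 1024.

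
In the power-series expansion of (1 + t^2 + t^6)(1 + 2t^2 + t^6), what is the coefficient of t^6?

2

(1 + t^2 + t^6) has coefficients 1,0,1,0,0,0,1 for degrees 0…6.
(1 + 2t^2 + t^6) has coefficients 1,0,2,0,0,0,1 for degrees 0…6.
[t^6] = 1·1 + 1·0 + 1·1 = 2.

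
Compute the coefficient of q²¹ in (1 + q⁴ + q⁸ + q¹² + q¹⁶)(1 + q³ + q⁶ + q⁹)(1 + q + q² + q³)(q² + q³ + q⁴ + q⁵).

16

(1 + q⁴ + q⁸ + q¹² + q¹⁶) has coefficients 1,0,0,0,1,0,0,0,1,0,0,0,1,0,0,0,1 for degrees 0…16.
(1 + q³ + q⁶ + q⁹) has coefficients 1,0,0,1,0,0,1,0,0,1,0,0,0,0,0,0,0,0,0,0,0,0 for degrees 0…21.
Multiplying by (1 + q + q² + q³) gives running coefficients 1,1,1,2,1,1,2,1,1,2,1,1,1,0,0,0,0,0,0,0,0,0 for degrees 0…21.
Finally multiplying by (q² + q³ + q⁴ + q⁵), the product of all factors after the first has coefficients 0,0,1,2,3,5,5,5,6,5,5,6,5,5,5,3,2,1,0,0,0,0 for degrees 0…21.
[q²¹] = 1·0 + 1·1 + 1·5 + 1·5 + 1·5 = 16.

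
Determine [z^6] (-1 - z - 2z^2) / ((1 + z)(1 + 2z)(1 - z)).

Partial fractions give a closed form: a_n = (1)·(-1)^n + (-4/3)·(-2)^n + (-2/3)·1^n.
At n = 6: a_6 = -85.

-85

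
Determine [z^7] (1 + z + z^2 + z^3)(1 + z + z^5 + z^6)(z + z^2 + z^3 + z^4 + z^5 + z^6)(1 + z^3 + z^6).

(1 + z + z^2 + z^3) has coefficients 1,1,1,1 for degrees 0…3.
(1 + z + z^5 + z^6) has coefficients 1,1,0,0,0,1,1,0 for degrees 0…7.
Multiplying by (z + z^2 + z^3 + z^4 + z^5 + z^6) gives running coefficients 0,1,2,2,2,2,3,3 for degrees 0…7.
Finally multiplying by (1 + z^3 + z^6), the product of all factors after the first has coefficients 0,1,2,2,3,4,5,6 for degrees 0…7.
[z^7] = 1·6 + 1·5 + 1·4 + 1·3 = 18.

18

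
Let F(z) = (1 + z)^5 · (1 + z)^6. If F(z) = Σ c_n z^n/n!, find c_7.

1663200

The EGF product rule gives c_7 = Σ_{k_1+k_2=7} C(7; k_1,k_2) · ∏ g_i(k_i), where (1+z)^5 gives the falling factorial (5)_k; (1+z)^6 gives the falling factorial (6)_k.
g_1(k) for k = 0…7: 1, 5, 20, 60, 120, 120, 0, 0.
g_2(k) for k = 0…7: 1, 6, 30, 120, 360, 720, 720, 0.
c_7 = Σ_k C(7,k)·g_1(k)·g_2(7−k) = 7·5·720 + 21·20·720 + 35·60·360 + 35·120·120 + 21·120·30 = 25200 + 302400 + 756000 + 504000 + 75600 = 1663200.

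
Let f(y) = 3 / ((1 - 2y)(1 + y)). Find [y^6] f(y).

The denominator gives the recurrence a_n = a_(n−1) + 2a_(n−2) for n ≥ 2; the numerator fixes a_0 = 3, a_1 = 3.
Iterating: 3, 3, 9, 15, 33, 63, 129, so a_6 = 129.

129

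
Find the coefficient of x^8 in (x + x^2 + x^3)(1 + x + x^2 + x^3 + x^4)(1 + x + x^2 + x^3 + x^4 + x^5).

12

(x + x^2 + x^3) has coefficients 0,1,1,1 for degrees 0…3.
(1 + x + x^2 + x^3 + x^4) has coefficients 1,1,1,1,1,0,0,0,0 for degrees 0…8.
Finally multiplying by (1 + x + x^2 + x^3 + x^4 + x^5), the product of all factors after the first has coefficients 1,2,3,4,5,5,4,3,2 for degrees 0…8.
[x^8] = 1·3 + 1·4 + 1·5 = 12.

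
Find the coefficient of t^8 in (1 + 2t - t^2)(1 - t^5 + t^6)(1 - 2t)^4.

-17

(1 + 2t - t^2) has coefficients 1,2,-1 for degrees 0…2.
(1 - t^5 + t^6) has coefficients 1,0,0,0,0,-1,1,0,0 for degrees 0…8.
Finally multiplying by (1 - 2t)^4, the product of all factors after the first has coefficients 1,-8,24,-32,16,-1,9,-32,56 for degrees 0…8.
[t^8] = 1·56 + 2·(-32) − 1·9 = -17.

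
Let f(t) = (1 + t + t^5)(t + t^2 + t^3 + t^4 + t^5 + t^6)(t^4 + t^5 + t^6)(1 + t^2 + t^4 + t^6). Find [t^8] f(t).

9

(1 + t + t^5) has coefficients 1,1,0,0,0,1 for degrees 0…5.
(t + t^2 + t^3 + t^4 + t^5 + t^6) has coefficients 0,1,1,1,1,1,1,0,0 for degrees 0…8.
Multiplying by (t^4 + t^5 + t^6) gives running coefficients 0,0,0,0,0,1,2,3,3 for degrees 0…8.
Finally multiplying by (1 + t^2 + t^4 + t^6), the product of all factors after the first has coefficients 0,0,0,0,0,1,2,4,5 for degrees 0…8.
[t^8] = 1·5 + 1·4 + 1·0 = 9.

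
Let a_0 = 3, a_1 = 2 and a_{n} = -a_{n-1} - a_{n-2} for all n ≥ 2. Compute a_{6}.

The ordinary generating function has denominator 1 + t + t^2.
Iterating the recurrence: a_0,…,a_{6} = 3, 2, -5, 3, 2, -5, 3.

3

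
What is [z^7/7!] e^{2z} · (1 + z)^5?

The EGF product rule gives c_7 = Σ_{k_1+k_2=7} C(7; k_1,k_2) · ∏ g_i(k_i), where e^{2z} gives (2)^k; (1+z)^5 gives the falling factorial (5)_k.
g_1(k) for k = 0…7: 1, 2, 4, 8, 16, 32, 64, 128.
g_2(k) for k = 0…7: 1, 5, 20, 60, 120, 120, 0, 0.
c_7 = Σ_k C(7,k)·g_1(k)·g_2(7−k) = 21·4·120 + 35·8·120 + 35·16·60 + 21·32·20 + 7·64·5 + 1·128·1 = 10080 + 33600 + 33600 + 13440 + 2240 + 128 = 93088.

93088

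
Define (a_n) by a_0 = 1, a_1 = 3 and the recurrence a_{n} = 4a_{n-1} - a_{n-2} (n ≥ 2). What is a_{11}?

1542841

The ordinary generating function has denominator 1 - 4z + z^2.
Iterating the recurrence: a_0,…,a_{11} = 1, 3, 11, 41, 153, 571, 2131, 7953, 29681, 110771, 413403, 1542841.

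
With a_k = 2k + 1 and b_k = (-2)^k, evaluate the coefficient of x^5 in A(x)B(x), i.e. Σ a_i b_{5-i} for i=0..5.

-3

Write out a_i and b_{5-i} for i = 0,…,5 and sum the products.
Σ = 1·(-32) + 3·16 + 5·(-8) + 7·4 + 9·(-2) + 11·1 = -3.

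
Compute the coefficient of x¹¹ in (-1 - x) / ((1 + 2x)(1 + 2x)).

The denominator gives the recurrence a_n = −4a_(n−1) − 4a_(n−2) for n ≥ 3; the numerator fixes a_0 = -1, a_1 = 3, a_2 = -8.
Iterating: -1, 3, -8, 20, -48, 112, -256, 576, -1280, 2816, -6144, 13312, so a_11 = 13312.

13312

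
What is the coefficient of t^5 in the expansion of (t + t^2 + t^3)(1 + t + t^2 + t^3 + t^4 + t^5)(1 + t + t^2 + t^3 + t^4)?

12

(t + t^2 + t^3) has coefficients 0,1,1,1 for degrees 0…3.
(1 + t + t^2 + t^3 + t^4 + t^5) has coefficients 1,1,1,1,1,1 for degrees 0…5.
Finally multiplying by (1 + t + t^2 + t^3 + t^4), the product of all factors after the first has coefficients 1,2,3,4,5,5 for degrees 0…5.
[t^5] = 1·5 + 1·4 + 1·3 = 12.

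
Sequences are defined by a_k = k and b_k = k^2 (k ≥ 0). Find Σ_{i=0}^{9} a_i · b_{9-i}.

540

This is [x^9] in the product of the two ordinary generating functions.
Σ = 0·81 + 1·64 + 2·49 + 3·36 + 4·25 + 5·16 + 6·9 + 7·4 + 8·1 + 9·0 = 540.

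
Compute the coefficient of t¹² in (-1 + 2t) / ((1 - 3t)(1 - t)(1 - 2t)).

Partial fractions give a closed form: a_n = (-3/2)·3^n + (1/2)·1^n.
At n = 12: a_12 = -797161.

-797161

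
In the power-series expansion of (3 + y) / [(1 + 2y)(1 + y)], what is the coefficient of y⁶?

318

The denominator gives the recurrence a_n = −3a_(n−1) − 2a_(n−2) for n ≥ 3; the numerator fixes a_0 = 3, a_1 = -8, a_2 = 18.
Iterating: 3, -8, 18, -38, 78, -158, 318, so a_6 = 318.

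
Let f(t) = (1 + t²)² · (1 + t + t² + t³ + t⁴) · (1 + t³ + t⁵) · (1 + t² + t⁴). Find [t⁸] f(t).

19

(1 + t²)² has coefficients 1,0,2,0,1 for degrees 0…4.
(1 + t + t² + t³ + t⁴) has coefficients 1,1,1,1,1,0,0,0,0 for degrees 0…8.
Multiplying by (1 + t³ + t⁵) gives running coefficients 1,1,1,2,2,2,2,2,1 for degrees 0…8.
Finally multiplying by (1 + t² + t⁴), the product of all factors after the first has coefficients 1,1,2,3,4,5,5,6,5 for degrees 0…8.
[t⁸] = 1·5 + 2·5 + 1·4 = 19.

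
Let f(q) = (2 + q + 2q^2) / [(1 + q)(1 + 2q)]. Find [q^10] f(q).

4093

The denominator gives the recurrence a_n = −3a_(n−1) − 2a_(n−2) for n ≥ 3; the numerator fixes a_0 = 2, a_1 = -5, a_2 = 13.
Iterating: 2, -5, 13, -29, 61, -125, 253, -509, 1021, -2045, 4093, so a_10 = 4093.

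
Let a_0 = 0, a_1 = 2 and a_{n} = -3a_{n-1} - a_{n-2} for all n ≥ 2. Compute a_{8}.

The ordinary generating function has denominator 1 + 3x + x^2.
Iterating the recurrence: a_0,…,a_{8} = 0, 2, -6, 16, -42, 110, -288, 754, -1974.

-1974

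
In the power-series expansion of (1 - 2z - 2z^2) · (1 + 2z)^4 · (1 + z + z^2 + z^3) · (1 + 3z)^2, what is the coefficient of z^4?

-113

(1 - 2z - 2z^2) has coefficients 1,-2,-2 for degrees 0…2.
(1 + 2z)^4 has coefficients 1,8,24,32,16 for degrees 0…4.
Multiplying by (1 + z + z^2 + z^3) gives running coefficients 1,9,33,65,80 for degrees 0…4.
Finally multiplying by (1 + 3z)^2, the product of all factors after the first has coefficients 1,15,96,344,767 for degrees 0…4.
[z^4] = 1·767 − 2·344 − 2·96 = -113.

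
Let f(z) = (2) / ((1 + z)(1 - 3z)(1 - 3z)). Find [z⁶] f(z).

7928

The denominator gives the recurrence a_n = 5a_(n−1) − 3a_(n−2) − 9a_(n−3) for n ≥ 3; the numerator fixes a_0 = 2, a_1 = 10, a_2 = 44.
Iterating: 2, 10, 44, 172, 638, 2278, 7928, so a_6 = 7928.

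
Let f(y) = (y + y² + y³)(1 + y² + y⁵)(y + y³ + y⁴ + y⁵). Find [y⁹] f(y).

4

(y + y² + y³) has coefficients 0,1,1,1 for degrees 0…3.
(1 + y² + y⁵) has coefficients 1,0,1,0,0,1,0,0,0,0 for degrees 0…9.
Finally multiplying by (y + y³ + y⁴ + y⁵), the product of all factors after the first has coefficients 0,1,0,2,1,2,2,1,1,1 for degrees 0…9.
[y⁹] = 1·1 + 1·1 + 1·2 = 4.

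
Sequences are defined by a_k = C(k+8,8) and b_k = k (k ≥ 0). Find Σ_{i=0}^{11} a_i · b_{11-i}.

184756

This is [x^11] in the product of the two ordinary generating functions.
Σ = 1·11 + 9·10 + 45·9 + 165·8 + 495·7 + 1287·6 + 3003·5 + 6435·4 + 12870·3 + 24310·2 + 43758·1 + 75582·0 = 184756.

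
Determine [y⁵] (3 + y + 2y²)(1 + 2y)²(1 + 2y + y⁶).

(3 + y + 2y²) has coefficients 3,1,2 for degrees 0…2.
(1 + 2y)² has coefficients 1,4,4,0,0,0 for degrees 0…5.
Finally multiplying by (1 + 2y + y⁶), the product of all factors after the first has coefficients 1,6,12,8,0,0 for degrees 0…5.
[y⁵] = 3·0 + 1·0 + 2·8 = 16.

16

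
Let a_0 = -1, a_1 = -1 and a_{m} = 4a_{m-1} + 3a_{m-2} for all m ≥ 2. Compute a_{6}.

The ordinary generating function has denominator 1 - 4t - 3t^2.
Iterating the recurrence: a_0,…,a_{6} = -1, -1, -7, -31, -145, -673, -3127.

-3127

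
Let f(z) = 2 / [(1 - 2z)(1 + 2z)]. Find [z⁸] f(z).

512

The denominator gives the recurrence a_n = 4a_(n−2) for n ≥ 2; the numerator fixes a_0 = 2, a_1 = 0.
Iterating: 2, 0, 8, 0, 32, 0, 128, 0, 512, so a_8 = 512.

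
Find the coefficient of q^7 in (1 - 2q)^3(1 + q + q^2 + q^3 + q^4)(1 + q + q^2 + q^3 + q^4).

-8

(1 - 2q)^3 has coefficients 1,-6,12,-8 for degrees 0…3.
(1 + q + q^2 + q^3 + q^4) has coefficients 1,1,1,1,1,0,0,0 for degrees 0…7.
Finally multiplying by (1 + q + q^2 + q^3 + q^4), the product of all factors after the first has coefficients 1,2,3,4,5,4,3,2 for degrees 0…7.
[q^7] = 1·2 − 6·3 + 12·4 − 8·5 = -8.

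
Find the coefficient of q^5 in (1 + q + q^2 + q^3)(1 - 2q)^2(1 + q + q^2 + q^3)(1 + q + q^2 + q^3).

4

(1 + q + q^2 + q^3) has coefficients 1,1,1,1 for degrees 0…3.
(1 - 2q)^2 has coefficients 1,-4,4,0,0,0 for degrees 0…5.
Multiplying by (1 + q + q^2 + q^3) gives running coefficients 1,-3,1,1,0,4 for degrees 0…5.
Finally multiplying by (1 + q + q^2 + q^3), the product of all factors after the first has coefficients 1,-2,-1,0,-1,6 for degrees 0…5.
[q^5] = 1·6 + 1·(-1) + 1·0 + 1·(-1) = 4.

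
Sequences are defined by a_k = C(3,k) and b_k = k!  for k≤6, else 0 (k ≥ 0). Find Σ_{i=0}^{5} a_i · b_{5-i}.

The convolution is the t^5 coefficient of A(t)B(t).
Σ = 1·120 + 3·24 + 3·6 + 1·2 + 0·1 + 0·1 = 212.

212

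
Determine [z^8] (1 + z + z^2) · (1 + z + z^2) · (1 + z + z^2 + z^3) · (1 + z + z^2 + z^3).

(1 + z + z^2) has coefficients 1,1,1 for degrees 0…2.
(1 + z + z^2) has coefficients 1,1,1,0,0,0,0,0,0 for degrees 0…8.
Multiplying by (1 + z + z^2 + z^3) gives running coefficients 1,2,3,3,2,1,0,0,0 for degrees 0…8.
Finally multiplying by (1 + z + z^2 + z^3), the product of all factors after the first has coefficients 1,3,6,9,10,9,6,3,1 for degrees 0…8.
[z^8] = 1·1 + 1·3 + 1·6 = 10.

10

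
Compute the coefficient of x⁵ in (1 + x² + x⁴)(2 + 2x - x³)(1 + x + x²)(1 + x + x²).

(1 + x² + x⁴) has coefficients 1,0,1,0,1 for degrees 0…4.
(2 + 2x - x³) has coefficients 2,2,0,-1,0,0 for degrees 0…5.
Multiplying by (1 + x + x²) gives running coefficients 2,4,4,1,-1,-1 for degrees 0…5.
Finally multiplying by (1 + x + x²), the product of all factors after the first has coefficients 2,6,10,9,4,-1 for degrees 0…5.
[x⁵] = 1·(-1) + 1·9 + 1·6 = 14.

14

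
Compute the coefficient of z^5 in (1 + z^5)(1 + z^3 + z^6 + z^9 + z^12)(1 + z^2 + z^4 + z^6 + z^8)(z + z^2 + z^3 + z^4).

3

(1 + z^5) has coefficients 1,0,0,0,0,1 for degrees 0…5.
(1 + z^3 + z^6 + z^9 + z^12) has coefficients 1,0,0,1,0,0 for degrees 0…5.
Multiplying by (1 + z^2 + z^4 + z^6 + z^8) gives running coefficients 1,0,1,1,1,1 for degrees 0…5.
Finally multiplying by (z + z^2 + z^3 + z^4), the product of all factors after the first has coefficients 0,1,1,2,3,3 for degrees 0…5.
[z^5] = 1·3 + 1·0 = 3.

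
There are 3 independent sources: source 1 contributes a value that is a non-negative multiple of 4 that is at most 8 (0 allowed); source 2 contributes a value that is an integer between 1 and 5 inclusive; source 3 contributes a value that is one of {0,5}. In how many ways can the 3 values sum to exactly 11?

2

The generating function for the choices is (1 + q⁴ + q⁸)·(q + q² + q³ + q⁴ + q⁵)·(1 + q⁵); the count is [q¹¹].
(1 + q⁴ + q⁸) has coefficients 1,0,0,0,1,0,0,0,1 for degrees 0…8.
(q + q² + q³ + q⁴ + q⁵) has coefficients 0,1,1,1,1,1,0,0,0,0,0,0 for degrees 0…11.
Finally multiplying by (1 + q⁵), the product of all factors after the first has coefficients 0,1,1,1,1,1,1,1,1,1,1,0 for degrees 0…11.
[q¹¹] = 1·0 + 1·1 + 1·1 = 2.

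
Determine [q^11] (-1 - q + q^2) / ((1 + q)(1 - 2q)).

-1707

The denominator gives the recurrence a_n = a_(n−1) + 2a_(n−2) for n ≥ 3; the numerator fixes a_0 = -1, a_1 = -2, a_2 = -3.
Iterating: -1, -2, -3, -7, -13, -27, -53, -107, -213, -427, -853, -1707, so a_11 = -1707.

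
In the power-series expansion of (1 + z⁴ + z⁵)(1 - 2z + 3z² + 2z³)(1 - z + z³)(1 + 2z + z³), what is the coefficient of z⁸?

(1 + z⁴ + z⁵) has coefficients 1,0,0,0,1,1 for degrees 0…5.
(1 - 2z + 3z² + 2z³) has coefficients 1,-2,3,2,0,0,0,0,0 for degrees 0…8.
Multiplying by (1 - z + z³) gives running coefficients 1,-3,5,0,-4,3,2,0,0 for degrees 0…8.
Finally multiplying by (1 + 2z + z³), the product of all factors after the first has coefficients 1,-1,-1,11,-7,0,8,0,3 for degrees 0…8.
[z⁸] = 1·3 + 1·(-7) + 1·11 = 7.

7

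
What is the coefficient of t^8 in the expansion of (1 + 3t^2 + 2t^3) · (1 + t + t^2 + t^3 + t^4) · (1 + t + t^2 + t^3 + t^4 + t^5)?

(1 + 3t^2 + 2t^3) has coefficients 1,0,3,2 for degrees 0…3.
(1 + t + t^2 + t^3 + t^4) has coefficients 1,1,1,1,1,0,0,0,0 for degrees 0…8.
Finally multiplying by (1 + t + t^2 + t^3 + t^4 + t^5), the product of all factors after the first has coefficients 1,2,3,4,5,5,4,3,2 for degrees 0…8.
[t^8] = 1·2 + 3·4 + 2·5 = 24.

24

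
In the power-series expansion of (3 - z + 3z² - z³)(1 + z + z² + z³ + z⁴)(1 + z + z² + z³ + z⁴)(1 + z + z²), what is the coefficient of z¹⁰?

9

(3 - z + 3z² - z³) has coefficients 3,-1,3,-1 for degrees 0…3.
(1 + z + z² + z³ + z⁴) has coefficients 1,1,1,1,1,0,0,0,0,0,0 for degrees 0…10.
Multiplying by (1 + z + z² + z³ + z⁴) gives running coefficients 1,2,3,4,5,4,3,2,1,0,0 for degrees 0…10.
Finally multiplying by (1 + z + z²), the product of all factors after the first has coefficients 1,3,6,9,12,13,12,9,6,3,1 for degrees 0…10.
[z¹⁰] = 3·1 − 1·3 + 3·6 − 1·9 = 9.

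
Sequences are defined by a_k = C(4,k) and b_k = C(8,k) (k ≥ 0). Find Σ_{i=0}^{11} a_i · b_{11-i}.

12

This is [x^11] in the product of the two ordinary generating functions.
Σ = 1·0 + 4·0 + 6·0 + 4·1 + 1·8 + 0·28 + 0·56 + 0·70 + 0·56 + 0·28 + 0·8 + 0·1 = 12.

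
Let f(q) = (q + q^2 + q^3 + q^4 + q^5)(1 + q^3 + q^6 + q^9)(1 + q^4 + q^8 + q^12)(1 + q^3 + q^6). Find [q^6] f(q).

(q + q^2 + q^3 + q^4 + q^5) has coefficients 0,1,1,1,1,1 for degrees 0…5.
(1 + q^3 + q^6 + q^9) has coefficients 1,0,0,1,0,0,1 for degrees 0…6.
Multiplying by (1 + q^4 + q^8 + q^12) gives running coefficients 1,0,0,1,1,0,1 for degrees 0…6.
Finally multiplying by (1 + q^3 + q^6), the product of all factors after the first has coefficients 1,0,0,2,1,0,3 for degrees 0…6.
[q^6] = 1·0 + 1·1 + 1·2 + 1·0 + 1·0 = 3.

3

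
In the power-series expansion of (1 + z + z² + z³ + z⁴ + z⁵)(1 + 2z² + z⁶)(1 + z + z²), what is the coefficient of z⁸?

7

(1 + z + z² + z³ + z⁴ + z⁵) has coefficients 1,1,1,1,1,1 for degrees 0…5.
(1 + 2z² + z⁶) has coefficients 1,0,2,0,0,0,1,0,0 for degrees 0…8.
Finally multiplying by (1 + z + z²), the product of all factors after the first has coefficients 1,1,3,2,2,0,1,1,1 for degrees 0…8.
[z⁸] = 1·1 + 1·1 + 1·1 + 1·0 + 1·2 + 1·2 = 7.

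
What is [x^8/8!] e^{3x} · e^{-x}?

256

The EGF product rule gives c_8 = Σ_{k_1+k_2=8} C(8; k_1,k_2) · ∏ g_i(k_i), where e^{3x} gives (3)^k; e^{-x} gives (-1)^k.
g_1(k) for k = 0…8: 1, 3, 9, 27, 81, 243, 729, 2187, 6561.
g_2(k) for k = 0…8: 1, -1, 1, -1, 1, -1, 1, -1, 1.
c_8 = Σ_k C(8,k)·g_1(k)·g_2(8−k) = 1·1·1 + 8·3·(-1) + 28·9·1 + 56·27·(-1) + 70·81·1 + 56·243·(-1) + 28·729·1 + 8·2187·(-1) + 1·6561·1 = 1 − 24 + 252 − 1512 + 5670 − 13608 + 20412 − 17496 + 6561 = 256.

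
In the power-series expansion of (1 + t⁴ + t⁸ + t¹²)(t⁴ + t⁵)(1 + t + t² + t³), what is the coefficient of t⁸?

(1 + t⁴ + t⁸ + t¹²) has coefficients 1,0,0,0,1,0,0,0,1 for degrees 0…8.
(t⁴ + t⁵) has coefficients 0,0,0,0,1,1,0,0,0 for degrees 0…8.
Finally multiplying by (1 + t + t² + t³), the product of all factors after the first has coefficients 0,0,0,0,1,2,2,2,1 for degrees 0…8.
[t⁸] = 1·1 + 1·1 + 1·0 = 2.

2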